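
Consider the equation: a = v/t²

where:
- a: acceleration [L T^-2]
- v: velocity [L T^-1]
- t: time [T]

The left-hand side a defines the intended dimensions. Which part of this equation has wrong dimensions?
The right-hand side term v/t²

a has dimensions [L T^-2], but v/t² has dimensions [L T^-3], so the term v/t² is dimensionally wrong for a.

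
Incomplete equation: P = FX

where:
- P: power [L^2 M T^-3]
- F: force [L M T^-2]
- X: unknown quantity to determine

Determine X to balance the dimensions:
X = v (velocity), dimensions [L T^-1]

P has dimensions [L^2 M T^-3]; the rest of the RHS (F) has dimensions [L M T^-2].
So X must have dimensions [L T^-1] — X = v (velocity).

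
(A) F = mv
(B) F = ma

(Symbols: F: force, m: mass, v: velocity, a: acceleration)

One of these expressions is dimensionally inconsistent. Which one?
(A)

(A) F = mv: LHS [L M T^-2], RHS [L M T^-1] ✗
(B) F = ma: LHS [L M T^-2], RHS [L M T^-2] ✓

Expression (A) F = mv is dimensionally incorrect.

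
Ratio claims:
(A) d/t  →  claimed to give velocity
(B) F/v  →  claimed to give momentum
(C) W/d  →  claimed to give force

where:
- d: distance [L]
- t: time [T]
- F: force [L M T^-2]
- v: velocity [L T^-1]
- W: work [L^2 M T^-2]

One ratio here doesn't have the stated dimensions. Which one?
(B) F/v does not give momentum

(A) d/t: [L T^-1] = velocity [L T^-1] ✓
(B) F/v: [M T^-1] ≠ momentum [L M T^-1] ✗
(C) W/d: [L M T^-2] = force [L M T^-2] ✓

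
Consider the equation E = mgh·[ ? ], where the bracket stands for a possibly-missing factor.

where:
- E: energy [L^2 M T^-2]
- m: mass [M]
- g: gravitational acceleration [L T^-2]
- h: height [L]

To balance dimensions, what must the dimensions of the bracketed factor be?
Nothing is missing — the bracketed factor must be dimensionless.

E has dimensions [L^2 M T^-2] and mgh already has dimensions [L^2 M T^-2], so E = mgh is dimensionally complete.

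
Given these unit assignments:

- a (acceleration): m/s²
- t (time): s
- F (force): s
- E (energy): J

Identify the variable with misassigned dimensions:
F

The variable F (force) should have units N, not s.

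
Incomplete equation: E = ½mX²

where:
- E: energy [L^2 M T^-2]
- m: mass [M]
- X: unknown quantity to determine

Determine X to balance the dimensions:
X = v (velocity), dimensions [L T^-1]

E has dimensions [L^2 M T^-2]; the rest of the RHS (½m) has dimensions [M].
So X² must have dimensions [L^2 T^-2], i.e. X has dimensions [L T^-1] — X = v (velocity).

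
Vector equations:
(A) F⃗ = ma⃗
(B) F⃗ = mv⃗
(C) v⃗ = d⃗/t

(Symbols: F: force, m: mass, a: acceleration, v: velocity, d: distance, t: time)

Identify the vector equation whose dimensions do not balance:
(B) F⃗ = mv⃗

(A) F⃗ = ma⃗: LHS [L M T^-2], RHS [L M T^-2] ✓ — Force and acceleration are vectors, mass is a scalar
(B) F⃗ = mv⃗: LHS [L M T^-2], RHS [L M T^-1] ✗ — mass times velocity is momentum, not force; should be ma⃗
(C) v⃗ = d⃗/t: LHS [L T^-1], RHS [L T^-1] ✓ — displacement (vector) divided by time (scalar)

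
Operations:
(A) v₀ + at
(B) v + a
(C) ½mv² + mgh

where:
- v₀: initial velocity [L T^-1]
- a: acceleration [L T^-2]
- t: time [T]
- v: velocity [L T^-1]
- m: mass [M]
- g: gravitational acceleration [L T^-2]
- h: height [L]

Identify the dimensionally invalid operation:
(B) v + a

(A) v₀ + at: v₀ [L T^-1] and at [L T^-1] — same dimensions ✓
(B) v + a: v [L T^-1] and a [L T^-2] — different dimensions cannot be added/subtracted ✗
(C) ½mv² + mgh: ½mv² [L^2 M T^-2] and mgh [L^2 M T^-2] — same dimensions ✓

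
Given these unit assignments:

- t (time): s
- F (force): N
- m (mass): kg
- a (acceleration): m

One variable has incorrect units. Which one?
a

The variable a (acceleration) should have units m/s², not m.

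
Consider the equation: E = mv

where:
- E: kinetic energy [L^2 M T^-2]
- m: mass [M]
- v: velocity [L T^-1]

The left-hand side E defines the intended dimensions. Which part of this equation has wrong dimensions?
The right-hand side term mv

E has dimensions [L^2 M T^-2], but mv has dimensions [L M T^-1], so the term mv is dimensionally wrong for E.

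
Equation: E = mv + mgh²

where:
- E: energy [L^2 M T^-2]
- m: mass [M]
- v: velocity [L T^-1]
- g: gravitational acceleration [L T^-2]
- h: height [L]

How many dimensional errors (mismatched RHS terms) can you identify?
2

LHS E: [L^2 M T^-2]
- mv: [L M T^-1] ✗
- mgh²: [L^3 M T^-2] ✗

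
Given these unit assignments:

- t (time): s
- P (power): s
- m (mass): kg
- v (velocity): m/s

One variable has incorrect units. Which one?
P

The variable P (power) should have units W, not s.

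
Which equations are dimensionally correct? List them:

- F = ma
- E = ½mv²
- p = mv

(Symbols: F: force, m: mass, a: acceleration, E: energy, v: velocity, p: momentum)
Dimensionally correct: F = ma, E = ½mv², p = mv
Dimensionally incorrect: none
Ordered (correct first, then incorrect): F = ma, E = ½mv², p = mv

- F = ma: LHS [L M T^-2], RHS [L M T^-2] → correct ✓
- E = ½mv²: LHS [L^2 M T^-2], RHS [L^2 M T^-2] → correct ✓
- p = mv: LHS [L M T^-1], RHS [L M T^-1] → correct ✓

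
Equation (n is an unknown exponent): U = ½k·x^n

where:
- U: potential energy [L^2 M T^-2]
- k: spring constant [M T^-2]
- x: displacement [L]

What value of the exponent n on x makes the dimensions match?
n = 2

U has dimensions [L^2 M T^-2]; x has dimensions [L].
The rest of the RHS has dimensions [M T^-2], so x^n must supply [L^2].
With n = 2: ½k·x^2 has dimensions [L^2 M T^-2], matching the LHS ✓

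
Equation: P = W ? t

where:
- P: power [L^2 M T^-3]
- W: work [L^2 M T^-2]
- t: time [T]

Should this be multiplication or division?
division (÷): P = W ÷ t

P [L^2 M T^-3]; W [L^2 M T^-2]; t [T].
W × t → [L^2 M T^-1] ✗
W ÷ t → [L^2 M T^-3] ✓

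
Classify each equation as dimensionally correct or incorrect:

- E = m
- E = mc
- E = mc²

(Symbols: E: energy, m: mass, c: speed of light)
Dimensionally correct: E = mc²
Dimensionally incorrect: E = m, E = mc
Ordered (correct first, then incorrect): E = mc², E = m, E = mc

- E = m: LHS [L^2 M T^-2], RHS [M] → incorrect ✗
- E = mc: LHS [L^2 M T^-2], RHS [L M T^-1] → incorrect ✗
- E = mc²: LHS [L^2 M T^-2], RHS [L^2 M T^-2] → correct ✓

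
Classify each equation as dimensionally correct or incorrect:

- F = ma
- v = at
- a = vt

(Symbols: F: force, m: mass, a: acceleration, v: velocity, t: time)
Dimensionally correct: F = ma, v = at
Dimensionally incorrect: a = vt
Ordered (correct first, then incorrect): F = ma, v = at, a = vt

- F = ma: LHS [L M T^-2], RHS [L M T^-2] → correct ✓
- v = at: LHS [L T^-1], RHS [L T^-1] → correct ✓
- a = vt: LHS [L T^-2], RHS [L] → incorrect ✗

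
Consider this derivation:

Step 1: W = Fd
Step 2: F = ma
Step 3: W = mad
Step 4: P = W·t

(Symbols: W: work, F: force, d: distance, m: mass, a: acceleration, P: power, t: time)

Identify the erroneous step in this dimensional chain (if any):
Step 4

Step 1: W = Fd → LHS [L^2 M T^-2], RHS [L^2 M T^-2] ✓
Step 2: F = ma → LHS [L M T^-2], RHS [L M T^-2] ✓
Step 3: W = mad → LHS [L^2 M T^-2], RHS [L^2 M T^-2] ✓
Step 4: P = W·t → LHS [L^2 M T^-3], RHS [L^2 M T^-1] ✗

The first dimensional inconsistency appears in step 4: P = W·t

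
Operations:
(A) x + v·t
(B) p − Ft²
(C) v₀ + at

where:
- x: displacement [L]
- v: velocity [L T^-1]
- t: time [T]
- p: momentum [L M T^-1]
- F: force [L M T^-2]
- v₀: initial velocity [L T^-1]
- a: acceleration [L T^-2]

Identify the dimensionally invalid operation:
(B) p − Ft²

(A) x + v·t: x [L] and v·t [L] — same dimensions ✓
(B) p − Ft²: p [L M T^-1] and Ft² [L M] — different dimensions cannot be added/subtracted ✗
(C) v₀ + at: v₀ [L T^-1] and at [L T^-1] — same dimensions ✓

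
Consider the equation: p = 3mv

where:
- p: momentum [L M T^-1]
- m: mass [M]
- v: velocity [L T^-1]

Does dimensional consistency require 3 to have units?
No

p has dimensions [L M T^-1] and mv already has dimensions [L M T^-1], so the equation balances without 3 contributing any dimensions. 3 is a pure (dimensionless) number; changing or removing it would not affect dimensional consistency.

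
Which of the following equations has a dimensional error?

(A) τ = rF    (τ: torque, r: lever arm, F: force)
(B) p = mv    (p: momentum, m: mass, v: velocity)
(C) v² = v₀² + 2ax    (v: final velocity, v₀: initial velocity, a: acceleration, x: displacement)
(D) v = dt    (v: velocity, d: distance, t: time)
(D) v = dt

The equation (D) v = dt is dimensionally incorrect.

LHS (v): [L T^-1]
RHS (dt): [L T] ✗

The dimensions do not match. The other three equations balance.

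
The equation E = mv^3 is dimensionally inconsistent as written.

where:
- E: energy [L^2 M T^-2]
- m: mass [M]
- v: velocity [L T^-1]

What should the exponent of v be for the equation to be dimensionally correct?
The exponent of v should be 2: E = mv^2

The LHS E has dimensions [L^2 M T^-2]; v has dimensions [L T^-1].
As written, the RHS mv^3 (exponent 3 on v) has dimensions [L^3 M T^-3], which does not match.
With exponent 2, the RHS mv^2 has dimensions [L^2 M T^-2], matching the LHS.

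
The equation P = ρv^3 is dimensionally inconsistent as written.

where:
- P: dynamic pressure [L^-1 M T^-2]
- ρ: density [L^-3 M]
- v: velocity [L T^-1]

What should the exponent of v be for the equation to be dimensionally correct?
The exponent of v should be 2: P = ρv^2

The LHS P has dimensions [L^-1 M T^-2]; v has dimensions [L T^-1].
As written, the RHS ρv^3 (exponent 3 on v) has dimensions [M T^-3], which does not match.
With exponent 2, the RHS ρv^2 has dimensions [L^-1 M T^-2], matching the LHS.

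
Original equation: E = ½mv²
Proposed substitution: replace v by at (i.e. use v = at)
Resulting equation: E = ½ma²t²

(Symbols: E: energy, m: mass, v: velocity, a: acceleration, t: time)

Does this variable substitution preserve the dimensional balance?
Yes

[v] = [L T^-1] and [at] = [L T^-1]. These match, so the substitution replaces a quantity by one of the same dimensions and the result E = ½ma²t² has LHS [L^2 M T^-2] vs RHS [L^2 M T^-2] — still consistent.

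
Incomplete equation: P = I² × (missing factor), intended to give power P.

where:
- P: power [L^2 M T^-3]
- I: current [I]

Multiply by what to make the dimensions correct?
R (resistance), dimensions [I^-2 L^2 M T^-3]

P has dimensions [L^2 M T^-3] and I² has dimensions [I^2].
The missing factor must have dimensions [L^2 M T^-3] / [I^2] = [I^-2 L^2 M T^-3], i.e. resistance (R).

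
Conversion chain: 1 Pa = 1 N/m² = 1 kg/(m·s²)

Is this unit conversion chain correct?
The chain is correct (no errors).

Correct: Pascal is Newton per square meter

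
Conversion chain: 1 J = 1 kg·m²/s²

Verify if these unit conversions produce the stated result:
The chain is correct (no errors).

Correct: Joule is defined as kg·m²/s²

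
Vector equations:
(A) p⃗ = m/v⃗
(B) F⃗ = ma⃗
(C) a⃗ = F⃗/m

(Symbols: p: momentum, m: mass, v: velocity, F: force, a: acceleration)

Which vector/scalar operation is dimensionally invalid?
(A) p⃗ = m/v⃗

(A) p⃗ = m/v⃗: LHS [L M T^-1], RHS [L^-1 M T] ✗ — momentum is mass times velocity; should be mv⃗ (and division by a vector is undefined)
(B) F⃗ = ma⃗: LHS [L M T^-2], RHS [L M T^-2] ✓ — Force and acceleration are vectors, mass is a scalar
(C) a⃗ = F⃗/m: LHS [L T^-2], RHS [L T^-2] ✓ — force (vector) divided by mass (scalar)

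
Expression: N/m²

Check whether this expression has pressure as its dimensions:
Yes

The expression N/m² has dimensions [L^-1 M T^-2], which is exactly pressure [L^-1 M T^-2].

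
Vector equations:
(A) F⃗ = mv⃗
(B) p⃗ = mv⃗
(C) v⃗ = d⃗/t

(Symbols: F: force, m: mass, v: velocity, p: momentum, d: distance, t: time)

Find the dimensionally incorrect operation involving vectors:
(A) F⃗ = mv⃗

(A) F⃗ = mv⃗: LHS [L M T^-2], RHS [L M T^-1] ✗ — mass times velocity is momentum, not force; should be ma⃗
(B) p⃗ = mv⃗: LHS [L M T^-1], RHS [L M T^-1] ✓ — mass (scalar) times velocity (vector)
(C) v⃗ = d⃗/t: LHS [L T^-1], RHS [L T^-1] ✓ — displacement (vector) divided by time (scalar)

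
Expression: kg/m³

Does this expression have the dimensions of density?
Yes

The expression kg/m³ has dimensions [L^-3 M], which is exactly density [L^-3 M].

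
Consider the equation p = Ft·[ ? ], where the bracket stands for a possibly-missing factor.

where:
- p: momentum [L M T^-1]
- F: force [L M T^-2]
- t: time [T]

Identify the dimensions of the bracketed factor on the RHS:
Nothing is missing — the bracketed factor must be dimensionless.

p has dimensions [L M T^-1] and Ft already has dimensions [L M T^-1], so p = Ft is dimensionally complete.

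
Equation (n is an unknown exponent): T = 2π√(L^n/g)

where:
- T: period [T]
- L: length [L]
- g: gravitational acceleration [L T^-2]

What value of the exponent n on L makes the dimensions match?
n = 1

T has dimensions [T]; L has dimensions [L].
With n = 1: 2π√(L^1/g) has dimensions [T], matching the LHS ✓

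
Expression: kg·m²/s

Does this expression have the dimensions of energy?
No

The expression kg·m²/s has dimensions [L^2 M T^-1], but energy has dimensions [L^2 M T^-2].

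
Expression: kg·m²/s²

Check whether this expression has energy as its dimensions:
Yes

The expression kg·m²/s² has dimensions [L^2 M T^-2], which is exactly energy [L^2 M T^-2].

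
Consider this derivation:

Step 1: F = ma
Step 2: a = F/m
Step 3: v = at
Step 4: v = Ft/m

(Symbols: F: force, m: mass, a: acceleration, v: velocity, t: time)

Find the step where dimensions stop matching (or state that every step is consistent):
No step introduces an error — all steps are dimensionally consistent.

Step 1: F = ma → LHS [L M T^-2], RHS [L M T^-2] ✓
Step 2: a = F/m → LHS [L T^-2], RHS [L T^-2] ✓
Step 3: v = at → LHS [L T^-1], RHS [L T^-1] ✓
Step 4: v = Ft/m → LHS [L T^-1], RHS [L T^-1] ✓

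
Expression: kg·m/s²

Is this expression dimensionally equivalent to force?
Yes

The expression kg·m/s² has dimensions [L M T^-2], which is exactly force [L M T^-2].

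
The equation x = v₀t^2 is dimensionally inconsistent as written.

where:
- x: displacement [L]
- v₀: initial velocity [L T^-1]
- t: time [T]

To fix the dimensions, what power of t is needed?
The exponent of t should be 1: x = v₀t

The LHS x has dimensions [L]; t has dimensions [T].
As written, the RHS v₀t^2 (exponent 2 on t) has dimensions [L T], which does not match.
With exponent 1, the RHS v₀t has dimensions [L], matching the LHS.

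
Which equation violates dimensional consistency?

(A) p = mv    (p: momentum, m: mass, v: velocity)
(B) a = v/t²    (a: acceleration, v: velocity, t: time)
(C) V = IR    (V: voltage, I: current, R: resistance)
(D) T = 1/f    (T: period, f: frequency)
(B) a = v/t²

The equation (B) a = v/t² is dimensionally incorrect.

LHS (a): [L T^-2]
RHS (v/t²): [L T^-3] ✗

The dimensions do not match. The other three equations balance.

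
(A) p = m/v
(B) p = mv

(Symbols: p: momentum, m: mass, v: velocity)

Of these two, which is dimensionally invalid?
(A)

(A) p = m/v: LHS [L M T^-1], RHS [L^-1 M T] ✗
(B) p = mv: LHS [L M T^-1], RHS [L M T^-1] ✓

Expression (A) p = m/v is dimensionally incorrect.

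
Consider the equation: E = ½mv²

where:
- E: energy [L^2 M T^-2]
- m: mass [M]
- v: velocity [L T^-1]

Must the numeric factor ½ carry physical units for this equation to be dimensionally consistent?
No

E has dimensions [L^2 M T^-2] and mv² already has dimensions [L^2 M T^-2], so the equation balances without ½ contributing any dimensions. ½ is a pure (dimensionless) number; changing or removing it would not affect dimensional consistency.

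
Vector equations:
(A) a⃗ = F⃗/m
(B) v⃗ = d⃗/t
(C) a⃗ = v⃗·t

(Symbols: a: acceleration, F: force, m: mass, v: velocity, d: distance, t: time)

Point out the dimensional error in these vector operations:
(C) a⃗ = v⃗·t

(A) a⃗ = F⃗/m: LHS [L T^-2], RHS [L T^-2] ✓ — force (vector) divided by mass (scalar)
(B) v⃗ = d⃗/t: LHS [L T^-1], RHS [L T^-1] ✓ — displacement (vector) divided by time (scalar)
(C) a⃗ = v⃗·t: LHS [L T^-2], RHS [L] ✗ — acceleration is velocity per time; should be v⃗/t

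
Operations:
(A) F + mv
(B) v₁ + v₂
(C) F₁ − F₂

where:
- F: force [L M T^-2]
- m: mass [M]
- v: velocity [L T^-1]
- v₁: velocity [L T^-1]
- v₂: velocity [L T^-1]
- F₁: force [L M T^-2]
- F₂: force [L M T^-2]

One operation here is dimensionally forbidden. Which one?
(A) F + mv

(A) F + mv: F [L M T^-2] and mv [L M T^-1] — different dimensions cannot be added/subtracted ✗
(B) v₁ + v₂: v₁ [L T^-1] and v₂ [L T^-1] — same dimensions ✓
(C) F₁ − F₂: F₁ [L M T^-2] and F₂ [L M T^-2] — same dimensions ✓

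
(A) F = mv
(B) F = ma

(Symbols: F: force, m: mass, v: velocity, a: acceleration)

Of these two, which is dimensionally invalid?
(A)

(A) F = mv: LHS [L M T^-2], RHS [L M T^-1] ✗
(B) F = ma: LHS [L M T^-2], RHS [L M T^-2] ✓

Expression (A) F = mv is dimensionally incorrect.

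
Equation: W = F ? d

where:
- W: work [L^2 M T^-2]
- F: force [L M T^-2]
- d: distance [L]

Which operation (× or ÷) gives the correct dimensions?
multiplication (×): W = F × d

W [L^2 M T^-2]; F [L M T^-2]; d [L].
F × d → [L^2 M T^-2] ✓
F ÷ d → [M T^-2] ✗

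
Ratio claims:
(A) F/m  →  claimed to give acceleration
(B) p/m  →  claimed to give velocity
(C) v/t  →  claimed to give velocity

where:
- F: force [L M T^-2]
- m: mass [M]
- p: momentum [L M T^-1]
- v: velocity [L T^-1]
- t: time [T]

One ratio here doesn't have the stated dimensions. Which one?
(C) v/t does not give velocity

(A) F/m: [L T^-2] = acceleration [L T^-2] ✓
(B) p/m: [L T^-1] = velocity [L T^-1] ✓
(C) v/t: [L T^-2] ≠ velocity [L T^-1] ✗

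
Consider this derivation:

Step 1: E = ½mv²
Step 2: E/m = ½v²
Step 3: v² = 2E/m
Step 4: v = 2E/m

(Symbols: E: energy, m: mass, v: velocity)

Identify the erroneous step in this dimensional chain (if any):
Step 4

Step 1: E = ½mv² → LHS [L^2 M T^-2], RHS [L^2 M T^-2] ✓
Step 2: E/m = ½v² → LHS [L^2 T^-2], RHS [L^2 T^-2] ✓
Step 3: v² = 2E/m → LHS [L^2 T^-2], RHS [L^2 T^-2] ✓
Step 4: v = 2E/m → LHS [L T^-1], RHS [L^2 T^-2] ✗

The first dimensional inconsistency appears in step 4: v = 2E/m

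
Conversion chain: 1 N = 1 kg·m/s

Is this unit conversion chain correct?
The chain is incorrect (it contains an error).

Incorrect: Newton is kg·m/s², not kg·m/s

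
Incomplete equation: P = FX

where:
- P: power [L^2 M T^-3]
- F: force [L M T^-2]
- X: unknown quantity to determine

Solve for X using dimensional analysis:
X = v (velocity), dimensions [L T^-1]

P has dimensions [L^2 M T^-3]; the rest of the RHS (F) has dimensions [L M T^-2].
So X must have dimensions [L T^-1] — X = v (velocity).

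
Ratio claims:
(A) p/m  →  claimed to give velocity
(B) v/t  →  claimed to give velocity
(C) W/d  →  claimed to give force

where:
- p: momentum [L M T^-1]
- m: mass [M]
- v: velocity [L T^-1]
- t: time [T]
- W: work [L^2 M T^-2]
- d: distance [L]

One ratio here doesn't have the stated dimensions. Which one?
(B) v/t does not give velocity

(A) p/m: [L T^-1] = velocity [L T^-1] ✓
(B) v/t: [L T^-2] ≠ velocity [L T^-1] ✗
(C) W/d: [L M T^-2] = force [L M T^-2] ✓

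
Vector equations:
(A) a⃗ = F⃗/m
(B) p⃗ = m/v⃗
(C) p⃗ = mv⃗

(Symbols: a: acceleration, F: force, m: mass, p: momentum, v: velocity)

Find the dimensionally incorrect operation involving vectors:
(B) p⃗ = m/v⃗

(A) a⃗ = F⃗/m: LHS [L T^-2], RHS [L T^-2] ✓ — force (vector) divided by mass (scalar)
(B) p⃗ = m/v⃗: LHS [L M T^-1], RHS [L^-1 M T] ✗ — momentum is mass times velocity; should be mv⃗ (and division by a vector is undefined)
(C) p⃗ = mv⃗: LHS [L M T^-1], RHS [L M T^-1] ✓ — mass (scalar) times velocity (vector)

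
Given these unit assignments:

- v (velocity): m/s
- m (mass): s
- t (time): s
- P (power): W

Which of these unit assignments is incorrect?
m

The variable m (mass) should have units kg, not s.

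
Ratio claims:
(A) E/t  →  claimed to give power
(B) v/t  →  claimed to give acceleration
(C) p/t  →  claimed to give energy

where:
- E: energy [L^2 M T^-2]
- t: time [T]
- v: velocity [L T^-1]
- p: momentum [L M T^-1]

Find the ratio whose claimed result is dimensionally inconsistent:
(C) p/t does not give energy

(A) E/t: [L^2 M T^-3] = power [L^2 M T^-3] ✓
(B) v/t: [L T^-2] = acceleration [L T^-2] ✓
(C) p/t: [L M T^-2] ≠ energy [L^2 M T^-2] ✗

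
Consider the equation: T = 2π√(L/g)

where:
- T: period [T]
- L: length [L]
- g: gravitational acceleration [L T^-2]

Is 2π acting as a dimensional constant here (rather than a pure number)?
No

T has dimensions [T] and √(L/g) already has dimensions [T], so the equation balances without 2π contributing any dimensions. 2π is a pure (dimensionless) number; changing or removing it would not affect dimensional consistency.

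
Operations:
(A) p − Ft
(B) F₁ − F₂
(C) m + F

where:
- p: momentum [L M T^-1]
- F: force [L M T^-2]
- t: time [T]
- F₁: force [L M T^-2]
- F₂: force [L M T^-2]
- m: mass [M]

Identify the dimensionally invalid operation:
(C) m + F

(A) p − Ft: p [L M T^-1] and Ft [L M T^-1] — same dimensions ✓
(B) F₁ − F₂: F₁ [L M T^-2] and F₂ [L M T^-2] — same dimensions ✓
(C) m + F: m [M] and F [L M T^-2] — different dimensions cannot be added/subtracted ✗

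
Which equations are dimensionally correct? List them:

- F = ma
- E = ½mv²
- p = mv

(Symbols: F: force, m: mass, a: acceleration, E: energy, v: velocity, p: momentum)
Dimensionally correct: F = ma, E = ½mv², p = mv
Dimensionally incorrect: none
Ordered (correct first, then incorrect): F = ma, E = ½mv², p = mv

- F = ma: LHS [L M T^-2], RHS [L M T^-2] → correct ✓
- E = ½mv²: LHS [L^2 M T^-2], RHS [L^2 M T^-2] → correct ✓
- p = mv: LHS [L M T^-1], RHS [L M T^-1] → correct ✓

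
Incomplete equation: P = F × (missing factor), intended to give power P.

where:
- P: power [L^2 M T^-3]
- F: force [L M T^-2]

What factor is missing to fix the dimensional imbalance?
v (velocity), dimensions [L T^-1]

P has dimensions [L^2 M T^-3] and F has dimensions [L M T^-2].
The missing factor must have dimensions [L^2 M T^-3] / [L M T^-2] = [L T^-1], i.e. velocity (v).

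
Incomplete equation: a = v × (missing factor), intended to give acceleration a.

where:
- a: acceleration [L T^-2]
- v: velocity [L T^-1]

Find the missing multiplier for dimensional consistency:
1/t (inverse time), dimensions [T^-1]

a has dimensions [L T^-2] and v has dimensions [L T^-1].
The missing factor must have dimensions [L T^-2] / [L T^-1] = [T^-1], i.e. inverse time (1/t).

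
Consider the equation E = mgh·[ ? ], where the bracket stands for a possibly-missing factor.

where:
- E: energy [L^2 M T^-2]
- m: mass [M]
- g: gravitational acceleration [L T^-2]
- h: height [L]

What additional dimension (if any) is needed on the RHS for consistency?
Nothing is missing — the bracketed factor must be dimensionless.

E has dimensions [L^2 M T^-2] and mgh already has dimensions [L^2 M T^-2], so E = mgh is dimensionally complete.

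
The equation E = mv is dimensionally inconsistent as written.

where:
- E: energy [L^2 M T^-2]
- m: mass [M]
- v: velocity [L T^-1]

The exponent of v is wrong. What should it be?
The exponent of v should be 2: E = mv^2

The LHS E has dimensions [L^2 M T^-2]; v has dimensions [L T^-1].
As written, the RHS mv (exponent 1 on v) has dimensions [L M T^-1], which does not match.
With exponent 2, the RHS mv^2 has dimensions [L^2 M T^-2], matching the LHS.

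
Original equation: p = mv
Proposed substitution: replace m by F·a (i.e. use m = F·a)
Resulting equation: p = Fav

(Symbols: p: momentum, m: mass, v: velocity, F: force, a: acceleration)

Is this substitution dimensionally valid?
No

[m] = [M] and [F·a] = [L^2 M T^-4]. These differ, so the substitution replaces a quantity by one of different dimensions and the result p = Fav has LHS [L M T^-1] vs RHS [L^3 M T^-5] — inconsistent.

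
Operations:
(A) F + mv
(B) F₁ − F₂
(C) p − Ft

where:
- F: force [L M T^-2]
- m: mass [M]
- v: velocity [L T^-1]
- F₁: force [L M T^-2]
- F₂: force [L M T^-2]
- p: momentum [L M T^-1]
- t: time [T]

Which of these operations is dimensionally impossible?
(A) F + mv

(A) F + mv: F [L M T^-2] and mv [L M T^-1] — different dimensions cannot be added/subtracted ✗
(B) F₁ − F₂: F₁ [L M T^-2] and F₂ [L M T^-2] — same dimensions ✓
(C) p − Ft: p [L M T^-1] and Ft [L M T^-1] — same dimensions ✓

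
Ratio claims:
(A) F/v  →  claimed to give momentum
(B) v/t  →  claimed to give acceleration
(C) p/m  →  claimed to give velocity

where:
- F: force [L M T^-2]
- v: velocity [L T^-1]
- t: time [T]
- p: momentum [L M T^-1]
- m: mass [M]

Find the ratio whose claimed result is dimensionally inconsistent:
(A) F/v does not give momentum

(A) F/v: [M T^-1] ≠ momentum [L M T^-1] ✗
(B) v/t: [L T^-2] = acceleration [L T^-2] ✓
(C) p/m: [L T^-1] = velocity [L T^-1] ✓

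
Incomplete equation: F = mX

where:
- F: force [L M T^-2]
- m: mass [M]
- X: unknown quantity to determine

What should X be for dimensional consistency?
X = a (acceleration), dimensions [L T^-2]

F has dimensions [L M T^-2]; the rest of the RHS (m) has dimensions [M].
So X must have dimensions [L T^-2] — X = a (acceleration).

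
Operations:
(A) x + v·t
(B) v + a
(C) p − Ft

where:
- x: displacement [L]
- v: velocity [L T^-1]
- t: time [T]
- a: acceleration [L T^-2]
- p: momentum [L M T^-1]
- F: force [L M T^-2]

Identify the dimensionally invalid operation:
(B) v + a

(A) x + v·t: x [L] and v·t [L] — same dimensions ✓
(B) v + a: v [L T^-1] and a [L T^-2] — different dimensions cannot be added/subtracted ✗
(C) p − Ft: p [L M T^-1] and Ft [L M T^-1] — same dimensions ✓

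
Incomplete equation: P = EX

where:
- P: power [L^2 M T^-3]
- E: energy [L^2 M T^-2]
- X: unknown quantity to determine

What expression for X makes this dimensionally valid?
X = f (inverse time / frequency (1/t)), dimensions [T^-1]

P has dimensions [L^2 M T^-3]; the rest of the RHS (E) has dimensions [L^2 M T^-2].
So X must have dimensions [T^-1] — X = f (inverse time / frequency (1/t)).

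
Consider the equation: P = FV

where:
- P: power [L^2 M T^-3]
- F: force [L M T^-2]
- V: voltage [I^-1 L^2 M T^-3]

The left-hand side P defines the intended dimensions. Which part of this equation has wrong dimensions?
The right-hand side term FV

P has dimensions [L^2 M T^-3], but FV has dimensions [I^-1 L^3 M^2 T^-5], so the term FV is dimensionally wrong for P.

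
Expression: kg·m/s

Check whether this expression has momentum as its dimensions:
Yes

The expression kg·m/s has dimensions [L M T^-1], which is exactly momentum [L M T^-1].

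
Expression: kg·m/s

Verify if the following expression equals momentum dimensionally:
Yes

The expression kg·m/s has dimensions [L M T^-1], which is exactly momentum [L M T^-1].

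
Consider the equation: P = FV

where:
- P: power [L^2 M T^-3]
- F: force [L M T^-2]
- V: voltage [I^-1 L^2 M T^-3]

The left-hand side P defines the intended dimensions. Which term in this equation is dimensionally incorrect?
The right-hand side term FV

P has dimensions [L^2 M T^-3], but FV has dimensions [I^-1 L^3 M^2 T^-5], so the term FV is dimensionally wrong for P.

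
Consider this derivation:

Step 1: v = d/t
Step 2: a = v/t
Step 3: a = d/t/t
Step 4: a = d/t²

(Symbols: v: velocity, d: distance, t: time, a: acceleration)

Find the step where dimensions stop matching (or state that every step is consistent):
No step introduces an error — all steps are dimensionally consistent.

Step 1: v = d/t → LHS [L T^-1], RHS [L T^-1] ✓
Step 2: a = v/t → LHS [L T^-2], RHS [L T^-2] ✓
Step 3: a = d/t/t → LHS [L T^-2], RHS [L T^-2] ✓
Step 4: a = d/t² → LHS [L T^-2], RHS [L T^-2] ✓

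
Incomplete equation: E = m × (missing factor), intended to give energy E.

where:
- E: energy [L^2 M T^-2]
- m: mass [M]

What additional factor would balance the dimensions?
v² (velocity squared), dimensions [L^2 T^-2]

E has dimensions [L^2 M T^-2] and m has dimensions [M].
The missing factor must have dimensions [L^2 M T^-2] / [M] = [L^2 T^-2], i.e. velocity squared (v²).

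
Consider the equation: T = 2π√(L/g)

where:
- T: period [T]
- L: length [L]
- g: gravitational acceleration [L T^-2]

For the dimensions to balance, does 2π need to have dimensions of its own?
No

T has dimensions [T] and √(L/g) already has dimensions [T], so the equation balances without 2π contributing any dimensions. 2π is a pure (dimensionless) number; changing or removing it would not affect dimensional consistency.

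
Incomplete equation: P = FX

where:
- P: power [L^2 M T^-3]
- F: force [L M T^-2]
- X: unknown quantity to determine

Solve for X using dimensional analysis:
X = v (velocity), dimensions [L T^-1]

P has dimensions [L^2 M T^-3]; the rest of the RHS (F) has dimensions [L M T^-2].
So X must have dimensions [L T^-1] — X = v (velocity).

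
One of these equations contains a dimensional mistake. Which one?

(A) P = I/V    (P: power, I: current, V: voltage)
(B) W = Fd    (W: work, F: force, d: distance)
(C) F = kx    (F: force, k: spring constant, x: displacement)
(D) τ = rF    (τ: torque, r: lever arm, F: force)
(A) P = I/V

The equation (A) P = I/V is dimensionally incorrect.

LHS (P): [L^2 M T^-3]
RHS (I/V): [I^2 L^-2 M^-1 T^3] ✗

The dimensions do not match. The other three equations balance.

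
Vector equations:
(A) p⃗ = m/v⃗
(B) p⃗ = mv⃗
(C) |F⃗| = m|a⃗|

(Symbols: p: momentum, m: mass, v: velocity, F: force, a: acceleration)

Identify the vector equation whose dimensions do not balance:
(A) p⃗ = m/v⃗

(A) p⃗ = m/v⃗: LHS [L M T^-1], RHS [L^-1 M T] ✗ — momentum is mass times velocity; should be mv⃗ (and division by a vector is undefined)
(B) p⃗ = mv⃗: LHS [L M T^-1], RHS [L M T^-1] ✓ — mass (scalar) times velocity (vector)
(C) |F⃗| = m|a⃗|: LHS [L M T^-2], RHS [L M T^-2] ✓ — magnitudes of vectors are scalars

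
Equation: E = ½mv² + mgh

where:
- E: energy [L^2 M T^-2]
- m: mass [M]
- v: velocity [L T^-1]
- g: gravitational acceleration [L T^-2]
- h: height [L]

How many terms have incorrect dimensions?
0

LHS E: [L^2 M T^-2]
- ½mv²: [L^2 M T^-2] ✓
- mgh: [L^2 M T^-2] ✓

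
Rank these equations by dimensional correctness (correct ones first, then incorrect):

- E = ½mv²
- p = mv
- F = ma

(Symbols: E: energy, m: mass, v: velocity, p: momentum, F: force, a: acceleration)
Dimensionally correct: E = ½mv², p = mv, F = ma
Dimensionally incorrect: none
Ordered (correct first, then incorrect): E = ½mv², p = mv, F = ma

- E = ½mv²: LHS [L^2 M T^-2], RHS [L^2 M T^-2] → correct ✓
- p = mv: LHS [L M T^-1], RHS [L M T^-1] → correct ✓
- F = ma: LHS [L M T^-2], RHS [L M T^-2] → correct ✓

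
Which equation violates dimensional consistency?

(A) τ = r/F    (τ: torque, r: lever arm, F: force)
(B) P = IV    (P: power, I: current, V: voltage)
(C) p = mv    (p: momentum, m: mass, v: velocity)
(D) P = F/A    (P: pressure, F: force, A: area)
(A) τ = r/F

The equation (A) τ = r/F is dimensionally incorrect.

LHS (τ): [L^2 M T^-2]
RHS (r/F): [M^-1 T^2] ✗

The dimensions do not match. The other three equations balance.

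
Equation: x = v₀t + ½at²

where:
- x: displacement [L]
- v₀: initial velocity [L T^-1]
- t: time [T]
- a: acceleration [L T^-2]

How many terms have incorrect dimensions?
0

LHS x: [L]
- v₀t: [L] ✓
- ½at²: [L] ✓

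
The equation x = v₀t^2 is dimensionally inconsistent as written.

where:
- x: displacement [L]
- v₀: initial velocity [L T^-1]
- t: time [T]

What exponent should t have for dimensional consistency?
The exponent of t should be 1: x = v₀t

The LHS x has dimensions [L]; t has dimensions [T].
As written, the RHS v₀t^2 (exponent 2 on t) has dimensions [L T], which does not match.
With exponent 1, the RHS v₀t has dimensions [L], matching the LHS.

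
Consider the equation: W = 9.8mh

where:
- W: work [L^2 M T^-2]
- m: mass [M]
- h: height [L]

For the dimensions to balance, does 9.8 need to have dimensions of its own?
Yes

W has dimensions [L^2 M T^-2], while mh alone has dimensions [L M]. For the equation to balance, the factor 9.8 must carry dimensions [L T^-2] — it is a dimensional constant (a numerical value of a physical quantity with its units suppressed), not a pure number.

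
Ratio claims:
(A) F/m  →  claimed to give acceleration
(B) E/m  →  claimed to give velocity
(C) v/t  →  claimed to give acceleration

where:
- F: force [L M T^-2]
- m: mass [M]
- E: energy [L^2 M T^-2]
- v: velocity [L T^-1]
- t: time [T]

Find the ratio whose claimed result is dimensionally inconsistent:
(B) E/m does not give velocity

(A) F/m: [L T^-2] = acceleration [L T^-2] ✓
(B) E/m: [L^2 T^-2] ≠ velocity [L T^-1] ✗
(C) v/t: [L T^-2] = acceleration [L T^-2] ✓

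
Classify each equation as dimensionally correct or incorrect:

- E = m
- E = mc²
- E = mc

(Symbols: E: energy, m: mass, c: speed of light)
Dimensionally correct: E = mc²
Dimensionally incorrect: E = m, E = mc
Ordered (correct first, then incorrect): E = mc², E = m, E = mc

- E = m: LHS [L^2 M T^-2], RHS [M] → incorrect ✗
- E = mc²: LHS [L^2 M T^-2], RHS [L^2 M T^-2] → correct ✓
- E = mc: LHS [L^2 M T^-2], RHS [L M T^-1] → incorrect ✗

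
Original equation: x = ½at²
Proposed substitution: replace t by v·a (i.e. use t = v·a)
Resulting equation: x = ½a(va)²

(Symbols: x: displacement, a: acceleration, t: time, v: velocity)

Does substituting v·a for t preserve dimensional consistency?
No

[t] = [T] and [v·a] = [L^2 T^-3]. These differ, so the substitution replaces a quantity by one of different dimensions and the result x = ½a(va)² has LHS [L] vs RHS [L^5 T^-8] — inconsistent.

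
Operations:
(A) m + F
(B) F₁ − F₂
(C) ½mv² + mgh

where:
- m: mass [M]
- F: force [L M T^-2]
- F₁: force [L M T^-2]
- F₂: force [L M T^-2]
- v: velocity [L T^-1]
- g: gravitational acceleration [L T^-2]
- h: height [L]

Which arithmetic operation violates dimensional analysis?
(A) m + F

(A) m + F: m [M] and F [L M T^-2] — different dimensions cannot be added/subtracted ✗
(B) F₁ − F₂: F₁ [L M T^-2] and F₂ [L M T^-2] — same dimensions ✓
(C) ½mv² + mgh: ½mv² [L^2 M T^-2] and mgh [L^2 M T^-2] — same dimensions ✓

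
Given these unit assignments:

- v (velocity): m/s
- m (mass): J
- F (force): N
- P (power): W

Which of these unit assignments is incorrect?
m

The variable m (mass) should have units kg, not J.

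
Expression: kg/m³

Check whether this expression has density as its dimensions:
Yes

The expression kg/m³ has dimensions [L^-3 M], which is exactly density [L^-3 M].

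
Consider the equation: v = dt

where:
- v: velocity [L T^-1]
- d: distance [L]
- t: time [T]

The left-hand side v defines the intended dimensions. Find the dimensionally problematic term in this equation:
The right-hand side term dt

v has dimensions [L T^-1], but dt has dimensions [L T], so the term dt is dimensionally wrong for v.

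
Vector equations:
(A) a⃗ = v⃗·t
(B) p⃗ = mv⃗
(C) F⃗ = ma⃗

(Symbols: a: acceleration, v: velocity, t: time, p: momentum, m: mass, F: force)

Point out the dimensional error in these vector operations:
(A) a⃗ = v⃗·t

(A) a⃗ = v⃗·t: LHS [L T^-2], RHS [L] ✗ — acceleration is velocity per time; should be v⃗/t
(B) p⃗ = mv⃗: LHS [L M T^-1], RHS [L M T^-1] ✓ — mass (scalar) times velocity (vector)
(C) F⃗ = ma⃗: LHS [L M T^-2], RHS [L M T^-2] ✓ — Force and acceleration are vectors, mass is a scalar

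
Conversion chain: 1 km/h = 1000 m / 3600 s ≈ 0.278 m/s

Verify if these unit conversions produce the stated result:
The chain is correct (no errors).

Correct: 1 km = 1000 m, 1 h = 3600 s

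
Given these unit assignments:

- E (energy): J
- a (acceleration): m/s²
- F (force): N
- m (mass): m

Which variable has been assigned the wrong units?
m

The variable m (mass) should have units kg, not m.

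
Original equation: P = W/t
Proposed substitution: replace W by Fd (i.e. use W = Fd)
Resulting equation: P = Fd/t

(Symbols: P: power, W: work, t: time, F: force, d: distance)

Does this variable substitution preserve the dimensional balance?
Yes

[W] = [L^2 M T^-2] and [Fd] = [L^2 M T^-2]. These match, so the substitution replaces a quantity by one of the same dimensions and the result P = Fd/t has LHS [L^2 M T^-3] vs RHS [L^2 M T^-3] — still consistent.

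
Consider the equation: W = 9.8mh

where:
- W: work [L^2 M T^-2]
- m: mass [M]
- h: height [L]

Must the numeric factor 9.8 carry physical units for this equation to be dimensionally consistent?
Yes

W has dimensions [L^2 M T^-2], while mh alone has dimensions [L M]. For the equation to balance, the factor 9.8 must carry dimensions [L T^-2] — it is a dimensional constant (a numerical value of a physical quantity with its units suppressed), not a pure number.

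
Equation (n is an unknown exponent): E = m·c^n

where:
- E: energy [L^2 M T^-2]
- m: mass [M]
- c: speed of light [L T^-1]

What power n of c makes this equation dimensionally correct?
n = 2

E has dimensions [L^2 M T^-2]; c has dimensions [L T^-1].
The rest of the RHS has dimensions [M], so c^n must supply [L^2 T^-2].
With n = 2: m·c^2 has dimensions [L^2 M T^-2], matching the LHS ✓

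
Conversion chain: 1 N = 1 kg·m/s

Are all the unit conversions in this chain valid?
The chain is incorrect (it contains an error).

Incorrect: Newton is kg·m/s², not kg·m/s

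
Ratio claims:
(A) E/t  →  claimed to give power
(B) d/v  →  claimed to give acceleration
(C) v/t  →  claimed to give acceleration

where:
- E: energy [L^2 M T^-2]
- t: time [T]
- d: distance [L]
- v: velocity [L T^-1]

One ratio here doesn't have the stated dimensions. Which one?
(B) d/v does not give acceleration

(A) E/t: [L^2 M T^-3] = power [L^2 M T^-3] ✓
(B) d/v: [T] ≠ acceleration [L T^-2] ✗
(C) v/t: [L T^-2] = acceleration [L T^-2] ✓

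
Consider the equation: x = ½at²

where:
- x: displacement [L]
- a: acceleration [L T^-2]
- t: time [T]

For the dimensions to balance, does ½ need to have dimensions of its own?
No

x has dimensions [L] and at² already has dimensions [L], so the equation balances without ½ contributing any dimensions. ½ is a pure (dimensionless) number; changing or removing it would not affect dimensional consistency.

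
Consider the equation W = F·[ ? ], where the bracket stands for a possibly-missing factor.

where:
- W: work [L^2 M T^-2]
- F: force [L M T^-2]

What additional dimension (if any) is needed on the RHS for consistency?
[L] — length (e.g. a distance d)

W has dimensions [L^2 M T^-2]; F has dimensions [L M T^-2].
The bracketed factor must supply [L^2 M T^-2] / [L M T^-2] = [L].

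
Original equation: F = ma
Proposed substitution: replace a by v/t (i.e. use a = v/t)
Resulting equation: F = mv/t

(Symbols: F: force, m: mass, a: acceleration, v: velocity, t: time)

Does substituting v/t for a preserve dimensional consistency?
Yes

[a] = [L T^-2] and [v/t] = [L T^-2]. These match, so the substitution replaces a quantity by one of the same dimensions and the result F = mv/t has LHS [L M T^-2] vs RHS [L M T^-2] — still consistent.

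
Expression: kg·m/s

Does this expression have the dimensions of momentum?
Yes

The expression kg·m/s has dimensions [L M T^-1], which is exactly momentum [L M T^-1].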